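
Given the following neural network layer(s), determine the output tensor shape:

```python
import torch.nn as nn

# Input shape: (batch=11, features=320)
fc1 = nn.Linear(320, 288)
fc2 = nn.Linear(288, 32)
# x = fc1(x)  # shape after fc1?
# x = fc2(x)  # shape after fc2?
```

Input: (11, 320) -> after fc1: (11, 288) -> Output: (11, 32)

Answer: (11, 32)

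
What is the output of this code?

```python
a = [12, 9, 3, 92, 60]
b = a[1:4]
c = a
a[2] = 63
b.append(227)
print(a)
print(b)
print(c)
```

Key concept: slice vs alias.
Step by step:
`a = [12, 9, 3, 92, 60]` → a = [12, 9, 3, 92, 60]
`b = a[1:4]` → b = [9, 3, 92]
`c = a` → c = [12, 9, 3, 92, 60] (same object as a)
`a[2] = 63` → a = [12, 9, 63, 92, 60] (same object as c); c = [12, 9, 63, 92, 60] (same object as a)
`b.append(227)` → b = [9, 3, 92, 227]
`print(a)` → prints [12, 9, 63, 92, 60]
`print(b)` → prints [9, 3, 92, 227]
`print(c)` → prints [12, 9, 63, 92, 60]

Answer:
[12, 9, 63, 92, 60]
[9, 3, 92, 227]
[12, 9, 63, 92, 60]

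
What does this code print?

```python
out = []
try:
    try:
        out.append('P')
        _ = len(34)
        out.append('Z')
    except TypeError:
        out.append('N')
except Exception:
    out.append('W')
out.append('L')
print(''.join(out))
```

Execution trace: 'P' (inner try body) → 'N' (inner except TypeError) → 'L' (after the try/except). Output: PNL

Answer: PNL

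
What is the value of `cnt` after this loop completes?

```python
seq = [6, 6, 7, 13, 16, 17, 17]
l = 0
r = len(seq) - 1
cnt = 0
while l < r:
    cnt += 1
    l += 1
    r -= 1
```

Iterations until pointers meet (list length 7)
`cnt` takes the values: 0 → 1 → 2 → 3

Answer: 3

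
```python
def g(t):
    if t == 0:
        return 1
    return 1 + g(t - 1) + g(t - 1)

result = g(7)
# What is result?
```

g(t) = 1 + 2·g(t-1), g(0)=1. Closed form: (1+1)·2^7 - 1 = 255.

Answer: 255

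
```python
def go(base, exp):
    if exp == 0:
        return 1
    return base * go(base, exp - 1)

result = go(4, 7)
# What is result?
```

go(4, 7) = 4 * 4 * 4 * 4 * 4 * 4 * 4 = 16384

Answer: 16384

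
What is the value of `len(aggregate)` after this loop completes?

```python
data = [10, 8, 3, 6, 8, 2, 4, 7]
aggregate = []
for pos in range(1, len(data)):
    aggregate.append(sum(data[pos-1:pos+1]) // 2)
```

Number of 2-element averages
`aggregate` takes the values: [] → [9] → [9, 5] → [9, 5, 4] → [9, 5, 4, 7] → [9, 5, 4, 7, 5] → [9, 5, 4, 7, 5, 3] → [9, 5, 4, 7, 5, 3, 5]
So `len(aggregate)` = 7

Answer: 7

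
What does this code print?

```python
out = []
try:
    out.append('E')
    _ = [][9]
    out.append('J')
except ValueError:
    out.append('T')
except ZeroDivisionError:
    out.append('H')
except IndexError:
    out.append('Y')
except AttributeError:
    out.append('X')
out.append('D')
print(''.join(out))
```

Execution trace: 'E' (try body) → 'Y' (except IndexError) → 'D' (after the try/except). Output: EYD

Answer: EYD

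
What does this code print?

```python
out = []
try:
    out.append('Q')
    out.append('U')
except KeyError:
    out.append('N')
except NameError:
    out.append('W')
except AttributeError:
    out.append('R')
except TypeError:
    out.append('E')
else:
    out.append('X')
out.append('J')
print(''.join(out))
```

Execution trace: 'Q' (try body) → 'U' (try body, no exception) → 'X' (else) → 'J' (after the try/except). Output: QUXJ

Answer: QUXJ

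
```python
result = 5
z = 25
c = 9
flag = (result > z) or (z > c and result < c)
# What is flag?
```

Trace:
`result = 5` → result = 5
`z = 25` → z = 25
`c = 9` → c = 9
`flag = (result > z) or (z > c and result < c)` → flag = True
So flag = True

Answer: True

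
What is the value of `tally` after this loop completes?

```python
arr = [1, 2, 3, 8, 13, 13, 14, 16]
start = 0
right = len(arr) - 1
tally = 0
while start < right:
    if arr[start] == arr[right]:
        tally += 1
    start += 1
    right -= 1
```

Count matching pairs from ends
`tally` takes the values: 0

Answer: 0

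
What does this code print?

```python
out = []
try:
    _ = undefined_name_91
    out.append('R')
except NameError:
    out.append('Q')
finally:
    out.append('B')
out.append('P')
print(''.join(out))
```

Execution trace: 'Q' (except NameError) → 'B' (finally) → 'P' (after the try/except). Output: QBP

Answer: QBP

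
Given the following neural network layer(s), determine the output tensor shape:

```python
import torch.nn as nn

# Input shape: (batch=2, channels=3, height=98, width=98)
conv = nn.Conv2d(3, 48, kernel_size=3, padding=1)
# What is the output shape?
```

Input: (2, 3, 98, 98) -> Output: (2, 48, 98, 98)

Answer: (2, 48, 98, 98)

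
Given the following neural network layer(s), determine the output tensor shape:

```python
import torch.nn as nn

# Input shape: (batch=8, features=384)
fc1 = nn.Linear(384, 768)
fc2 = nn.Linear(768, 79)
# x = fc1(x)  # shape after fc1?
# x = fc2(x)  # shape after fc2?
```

Input: (8, 384) -> after fc1: (8, 768) -> Output: (8, 79)

Answer: (8, 79)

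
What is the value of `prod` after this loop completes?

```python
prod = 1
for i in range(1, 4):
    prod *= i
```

3! = 6
`prod` takes the values: 1 → 2 → 6

Answer: 6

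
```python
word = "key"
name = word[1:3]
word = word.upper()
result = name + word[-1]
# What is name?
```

Trace:
`word = "key"` → word = 'key'
`name = word[1:3]` → name = 'ey'
`word = word.upper()` → word = 'KEY'
`result = name + word[-1]` → result = 'eyY'
So name = 'ey'

Answer: 'ey'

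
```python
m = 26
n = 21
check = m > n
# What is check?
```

Trace:
`m = 26` → m = 26
`n = 21` → n = 21
`check = m > n` → check = True
So check = True

Answer: True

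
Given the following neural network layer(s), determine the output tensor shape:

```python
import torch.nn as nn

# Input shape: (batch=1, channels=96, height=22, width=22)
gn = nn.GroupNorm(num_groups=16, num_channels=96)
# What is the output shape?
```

Input: (1, 96, 22, 22) -> Output: (1, 96, 22, 22)

Answer: (1, 96, 22, 22)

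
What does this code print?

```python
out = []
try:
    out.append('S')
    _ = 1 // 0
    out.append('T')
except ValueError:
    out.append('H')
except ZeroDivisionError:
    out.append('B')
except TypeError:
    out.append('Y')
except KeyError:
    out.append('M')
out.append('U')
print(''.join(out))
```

Execution trace: 'S' (try body) → 'B' (except ZeroDivisionError) → 'U' (after the try/except). Output: SBU

Answer: SBU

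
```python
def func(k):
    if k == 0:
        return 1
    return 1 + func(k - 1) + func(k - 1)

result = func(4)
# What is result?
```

func(k) = 1 + 2·func(k-1), func(0)=1. Closed form: (1+1)·2^4 - 1 = 31.

Answer: 31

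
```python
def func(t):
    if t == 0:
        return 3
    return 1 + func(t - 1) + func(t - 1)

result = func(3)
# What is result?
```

func(t) = 1 + 2·func(t-1), func(0)=3. Closed form: (3+1)·2^3 - 1 = 31.

Answer: 31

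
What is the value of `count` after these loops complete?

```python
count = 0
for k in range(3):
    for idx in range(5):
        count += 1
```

3 * 5 = 15
`count` takes the values: 0 → 1 → 2 → 3 → 4 → 5 → 6 → 7 → 8 → 9 → 10 → 11 → 12 → 13 → 14 → 15

Answer: 15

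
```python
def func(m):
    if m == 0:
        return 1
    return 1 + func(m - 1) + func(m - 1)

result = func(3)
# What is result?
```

func(m) = 1 + 2·func(m-1), func(0)=1. Closed form: (1+1)·2^3 - 1 = 15.

Answer: 15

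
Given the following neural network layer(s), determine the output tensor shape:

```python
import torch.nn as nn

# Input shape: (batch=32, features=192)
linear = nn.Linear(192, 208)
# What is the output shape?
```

Input: (32, 192) -> Output: (32, 208)

Answer: (32, 208)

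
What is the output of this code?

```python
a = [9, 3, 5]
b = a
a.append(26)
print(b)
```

Key concept: basic list aliasing.
Step by step:
`a = [9, 3, 5]` → a = [9, 3, 5]
`b = a` → b = [9, 3, 5] (same object as a)
`a.append(26)` → a = [9, 3, 5, 26] (same object as b); b = [9, 3, 5, 26] (same object as a)
`print(b)` → prints [9, 3, 5, 26]

Answer: [9, 3, 5, 26]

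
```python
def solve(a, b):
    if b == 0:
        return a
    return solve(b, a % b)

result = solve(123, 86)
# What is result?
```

solve(123, 86) -> solve(86, 37) -> solve(37, 12) -> solve(12, 1) -> solve(1, 0) -> 1

Answer: 1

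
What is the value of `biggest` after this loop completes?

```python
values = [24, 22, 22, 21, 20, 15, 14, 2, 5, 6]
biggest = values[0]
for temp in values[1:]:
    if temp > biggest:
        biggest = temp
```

Maximum of [24, 22, 22, 21, 20, 15, 14, 2, 5, 6]
`biggest` takes the values: 24

Answer: 24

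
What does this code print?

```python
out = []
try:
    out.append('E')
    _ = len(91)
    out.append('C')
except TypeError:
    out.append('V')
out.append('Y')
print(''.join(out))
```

Execution trace: 'E' (try body) → 'V' (except TypeError) → 'Y' (after the try/except). Output: EVY

Answer: EVY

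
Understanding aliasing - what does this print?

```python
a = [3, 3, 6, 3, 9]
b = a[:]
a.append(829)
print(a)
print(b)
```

Key concept: slice [:] creates copy.
Step by step:
`a = [3, 3, 6, 3, 9]` → a = [3, 3, 6, 3, 9]
`b = a[:]` → b = [3, 3, 6, 3, 9]
`a.append(829)` → a = [3, 3, 6, 3, 9, 829]
`print(a)` → prints [3, 3, 6, 3, 9, 829]
`print(b)` → prints [3, 3, 6, 3, 9]

Answer:
[3, 3, 6, 3, 9, 829]
[3, 3, 6, 3, 9]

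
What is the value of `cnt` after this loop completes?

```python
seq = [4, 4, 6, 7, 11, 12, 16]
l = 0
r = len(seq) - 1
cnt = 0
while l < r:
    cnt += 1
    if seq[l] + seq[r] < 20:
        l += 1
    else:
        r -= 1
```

Steps to find pair summing to 20
`cnt` takes the values: 0 → 1 → 2 → 3 → 4 → 5 → 6

Answer: 6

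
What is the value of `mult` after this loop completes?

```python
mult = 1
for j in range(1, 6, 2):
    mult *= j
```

Product of 1, 3, 5, ... up to 5
`mult` takes the values: 1 → 3 → 15

Answer: 15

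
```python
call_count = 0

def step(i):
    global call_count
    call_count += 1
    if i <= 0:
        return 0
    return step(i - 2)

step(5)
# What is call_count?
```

Linear recursion stepping by 2: 4 calls from i=5 down to ≤0.

Answer: 4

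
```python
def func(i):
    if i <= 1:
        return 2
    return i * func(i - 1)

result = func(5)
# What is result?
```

func(5) = 5 * 4 * 3 * 2 * 2 = 240

Answer: 240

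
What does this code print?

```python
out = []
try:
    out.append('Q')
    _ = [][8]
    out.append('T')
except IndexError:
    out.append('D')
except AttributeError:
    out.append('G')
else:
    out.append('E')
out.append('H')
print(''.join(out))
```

Execution trace: 'Q' (try body) → 'D' (except IndexError) → 'H' (after the try/except). Output: QDH

Answer: QDH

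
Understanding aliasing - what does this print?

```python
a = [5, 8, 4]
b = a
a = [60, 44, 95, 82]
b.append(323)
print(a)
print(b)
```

Key concept: rebinding vs mutation: a is rebound to a new list, b still points at the original.
Step by step:
`a = [5, 8, 4]` → a = [5, 8, 4]
`b = a` → b = [5, 8, 4] (same object as a)
`a = [60, 44, 95, 82]` → a = [60, 44, 95, 82]
`b.append(323)` → b = [5, 8, 4, 323]
`print(a)` → prints [60, 44, 95, 82]
`print(b)` → prints [5, 8, 4, 323]

Answer:
[60, 44, 95, 82]
[5, 8, 4, 323]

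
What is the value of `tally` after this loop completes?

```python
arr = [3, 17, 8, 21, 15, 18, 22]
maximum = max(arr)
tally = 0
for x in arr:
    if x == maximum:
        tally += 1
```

Count of max value 22 in [3, 17, 8, 21, 15, 18, 22]
`tally` takes the values: 0 → 1

Answer: 1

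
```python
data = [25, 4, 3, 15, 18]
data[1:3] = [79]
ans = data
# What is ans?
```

Trace:
`data = [25, 4, 3, 15, 18]` → data = [25, 4, 3, 15, 18]
`data[1:3] = [79]` → data = [25, 79, 15, 18]
`ans = data` → ans = [25, 79, 15, 18]
So ans = [25, 79, 15, 18]

Answer: [25, 79, 15, 18]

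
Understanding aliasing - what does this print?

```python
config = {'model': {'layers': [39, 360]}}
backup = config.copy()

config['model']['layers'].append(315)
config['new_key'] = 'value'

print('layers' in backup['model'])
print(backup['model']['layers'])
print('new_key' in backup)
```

Key concept: shallow copy gotcha with nested dict.
Step by step:
`config = {'model': {'layers': [39, 360]}}` → config = {'model': {'layers': [39, 360]}}
`backup = config.copy()` → backup = {'model': {'layers': [39, 360]}}
`config['model']['layers'].append(315)` → config = {'model': {'layers': [39, 360, 315]}}; backup = {'model': {'layers': [39, 360, 315]}}
`config['new_key'] = 'value'` → config = {'model': {'layers': [39, 360, 315]}, 'new_key': 'value'}
`print('layers' in backup['model'])` → prints True
`print(backup['model']['layers'])` → prints [39, 360, 315]
`print('new_key' in backup)` → prints False

Answer:
True
[39, 360, 315]
False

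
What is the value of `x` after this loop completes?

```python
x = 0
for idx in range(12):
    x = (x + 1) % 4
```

Increment mod 4, 12 times = 0
`x` takes the values: 0 → 1 → 2 → 3 → 0 → 1 → 2 → 3 → 0 → 1 → 2 → 3 → 0

Answer: 0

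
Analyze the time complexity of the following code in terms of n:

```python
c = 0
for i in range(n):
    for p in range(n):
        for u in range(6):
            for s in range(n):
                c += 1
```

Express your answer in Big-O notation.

Each loop level contributes: n × n × 1 × n. Multiplying the contributions gives O(n^3).

Answer: O(n^3)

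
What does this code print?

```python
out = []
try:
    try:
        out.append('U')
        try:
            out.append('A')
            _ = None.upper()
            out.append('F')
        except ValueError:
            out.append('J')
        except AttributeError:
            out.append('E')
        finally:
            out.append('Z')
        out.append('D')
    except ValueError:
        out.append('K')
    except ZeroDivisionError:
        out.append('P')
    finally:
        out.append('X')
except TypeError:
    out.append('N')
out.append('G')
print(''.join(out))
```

Execution trace: 'U' (try body) → 'A' (inner try body) → 'E' (inner except AttributeError) → 'Z' (inner finally) → 'D' (try body, no exception) → 'X' (finally) → 'G' (after the try/except). Output: UAEZDXG

Answer: UAEZDXG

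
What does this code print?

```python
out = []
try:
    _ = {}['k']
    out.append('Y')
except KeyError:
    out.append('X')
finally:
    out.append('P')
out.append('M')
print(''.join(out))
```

Execution trace: 'X' (except KeyError) → 'P' (finally) → 'M' (after the try/except). Output: XPM

Answer: XPM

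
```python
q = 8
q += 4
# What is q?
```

Trace:
`q = 8` → q = 8
`q += 4` → q = 12
So q = 12

Answer: 12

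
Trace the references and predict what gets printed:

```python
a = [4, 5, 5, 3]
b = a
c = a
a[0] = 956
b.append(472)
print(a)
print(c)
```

Key concept: multiple aliases.
Step by step:
`a = [4, 5, 5, 3]` → a = [4, 5, 5, 3]
`b = a` → b = [4, 5, 5, 3] (same object as a)
`c = a` → c = [4, 5, 5, 3] (same object as a, b)
`a[0] = 956` → a = [956, 5, 5, 3] (same object as b, c); b = [956, 5, 5, 3] (same object as a, c); c = [956, 5, 5, 3] (same object as a, b)
`b.append(472)` → a = [956, 5, 5, 3, 472] (same object as b, c); b = [956, 5, 5, 3, 472] (same object as a, c); c = [956, 5, 5, 3, 472] (same object as a, b)
`print(a)` → prints [956, 5, 5, 3, 472]
`print(c)` → prints [956, 5, 5, 3, 472]

Answer:
[956, 5, 5, 3, 472]
[956, 5, 5, 3, 472]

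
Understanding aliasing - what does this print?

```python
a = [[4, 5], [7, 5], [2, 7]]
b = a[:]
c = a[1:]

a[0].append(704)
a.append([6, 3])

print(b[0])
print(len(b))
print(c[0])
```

Key concept: slice with nested mutation.
Step by step:
`a = [[4, 5], [7, 5], [2, 7]]` → a = [[4, 5], [7, 5], [2, 7]]
`b = a[:]` → b = [[4, 5], [7, 5], [2, 7]]
`c = a[1:]` → c = [[7, 5], [2, 7]]
`a[0].append(704)` → a = [[4, 5, 704], [7, 5], [2, 7]]; b = [[4, 5, 704], [7, 5], [2, 7]]
`a.append([6, 3])` → a = [[4, 5, 704], [7, 5], [2, 7], [6, 3]]
`print(b[0])` → prints [4, 5, 704]
`print(len(b))` → prints 3
`print(c[0])` → prints [7, 5]

Answer:
[4, 5, 704]
3
[7, 5]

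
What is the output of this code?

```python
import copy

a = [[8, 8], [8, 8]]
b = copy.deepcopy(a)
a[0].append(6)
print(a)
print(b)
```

Key concept: deep copy is fully independent.
Step by step:
`a = [[8, 8], [8, 8]]` → a = [[8, 8], [8, 8]]
`b = copy.deepcopy(a)` → b = [[8, 8], [8, 8]]
`a[0].append(6)` → a = [[8, 8, 6], [8, 8]]
`print(a)` → prints [[8, 8, 6], [8, 8]]
`print(b)` → prints [[8, 8], [8, 8]]

Answer:
[[8, 8, 6], [8, 8]]
[[8, 8], [8, 8]]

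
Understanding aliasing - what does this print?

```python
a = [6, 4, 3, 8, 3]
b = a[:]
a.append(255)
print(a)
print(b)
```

Key concept: slice [:] creates copy.
Step by step:
`a = [6, 4, 3, 8, 3]` → a = [6, 4, 3, 8, 3]
`b = a[:]` → b = [6, 4, 3, 8, 3]
`a.append(255)` → a = [6, 4, 3, 8, 3, 255]
`print(a)` → prints [6, 4, 3, 8, 3, 255]
`print(b)` → prints [6, 4, 3, 8, 3]

Answer:
[6, 4, 3, 8, 3, 255]
[6, 4, 3, 8, 3]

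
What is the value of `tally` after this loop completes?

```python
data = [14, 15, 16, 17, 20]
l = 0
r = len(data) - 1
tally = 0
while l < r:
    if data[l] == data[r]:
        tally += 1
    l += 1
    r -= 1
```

Count matching pairs from ends
`tally` takes the values: 0

Answer: 0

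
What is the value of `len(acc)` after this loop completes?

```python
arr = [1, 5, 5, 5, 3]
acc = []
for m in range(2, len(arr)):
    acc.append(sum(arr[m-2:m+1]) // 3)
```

Number of 3-element averages
`acc` takes the values: [] → [3] → [3, 5] → [3, 5, 4]
So `len(acc)` = 3

Answer: 3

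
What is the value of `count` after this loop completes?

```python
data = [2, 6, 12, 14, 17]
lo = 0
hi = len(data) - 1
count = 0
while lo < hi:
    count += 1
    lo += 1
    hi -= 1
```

Iterations until pointers meet (list length 5)
`count` takes the values: 0 → 1 → 2

Answer: 2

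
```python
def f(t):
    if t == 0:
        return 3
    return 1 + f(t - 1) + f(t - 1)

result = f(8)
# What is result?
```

f(t) = 1 + 2·f(t-1), f(0)=3. Closed form: (3+1)·2^8 - 1 = 1023.

Answer: 1023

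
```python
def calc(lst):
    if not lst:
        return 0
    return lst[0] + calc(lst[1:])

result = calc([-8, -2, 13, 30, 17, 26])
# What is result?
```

(-8) + (-2) + 13 + 30 + 17 + 26 + 0 = 76

Answer: 76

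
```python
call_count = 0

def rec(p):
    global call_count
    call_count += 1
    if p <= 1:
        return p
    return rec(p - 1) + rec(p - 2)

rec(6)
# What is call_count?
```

Calls(p) = 1 + Calls(p-1) + Calls(p-2); Calls(0)=Calls(1)=1. For p=6 this gives 25.

Answer: 25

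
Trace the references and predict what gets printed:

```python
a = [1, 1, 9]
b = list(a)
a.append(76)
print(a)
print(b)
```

Key concept: list() constructor creates copy.
Step by step:
`a = [1, 1, 9]` → a = [1, 1, 9]
`b = list(a)` → b = [1, 1, 9]
`a.append(76)` → a = [1, 1, 9, 76]
`print(a)` → prints [1, 1, 9, 76]
`print(b)` → prints [1, 1, 9]

Answer:
[1, 1, 9, 76]
[1, 1, 9]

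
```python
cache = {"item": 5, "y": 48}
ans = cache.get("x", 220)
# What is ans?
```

Trace:
`cache = {"item": 5, "y": 48}` → cache = {'item': 5, 'y': 48}
`ans = cache.get("x", 220)` → ans = 220
So ans = 220

Answer: 220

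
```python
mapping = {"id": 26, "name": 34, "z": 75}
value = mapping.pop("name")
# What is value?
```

Trace:
`mapping = {"id": 26, "name": 34, "z": 75}` → mapping = {'id': 26, 'name': 34, 'z': 75}
`value = mapping.pop("name")` → mapping = {'id': 26, 'z': 75}; value = 34
So value = 34

Answer: 34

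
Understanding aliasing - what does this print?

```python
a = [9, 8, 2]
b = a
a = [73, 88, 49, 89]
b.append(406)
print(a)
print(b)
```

Key concept: rebinding vs mutation: a is rebound to a new list, b still points at the original.
Step by step:
`a = [9, 8, 2]` → a = [9, 8, 2]
`b = a` → b = [9, 8, 2] (same object as a)
`a = [73, 88, 49, 89]` → a = [73, 88, 49, 89]
`b.append(406)` → b = [9, 8, 2, 406]
`print(a)` → prints [73, 88, 49, 89]
`print(b)` → prints [9, 8, 2, 406]

Answer:
[73, 88, 49, 89]
[9, 8, 2, 406]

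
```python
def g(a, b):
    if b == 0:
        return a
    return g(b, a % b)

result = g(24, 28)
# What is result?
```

g(24, 28) -> g(28, 24) -> g(24, 4) -> g(4, 0) -> 4

Answer: 4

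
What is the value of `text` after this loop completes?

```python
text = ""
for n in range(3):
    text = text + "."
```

Repeat '.' 3 times
`text` takes the values: "" → "." → ".." → "..."

Answer: "..."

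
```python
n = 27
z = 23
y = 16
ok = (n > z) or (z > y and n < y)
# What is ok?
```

Trace:
`n = 27` → n = 27
`z = 23` → z = 23
`y = 16` → y = 16
`ok = (n > z) or (z > y and n < y)` → ok = True
So ok = True

Answer: True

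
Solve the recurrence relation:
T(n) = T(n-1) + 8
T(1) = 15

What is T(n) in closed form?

Unrolling: T(n) = T(1) + 8·(n-1) = 15 + 8(n-1) = 8n + 7.

Answer: T(n) = 8n + 7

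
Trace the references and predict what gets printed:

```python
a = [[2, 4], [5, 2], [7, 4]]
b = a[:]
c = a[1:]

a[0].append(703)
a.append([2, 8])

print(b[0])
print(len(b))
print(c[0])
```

Key concept: slice with nested mutation.
Step by step:
`a = [[2, 4], [5, 2], [7, 4]]` → a = [[2, 4], [5, 2], [7, 4]]
`b = a[:]` → b = [[2, 4], [5, 2], [7, 4]]
`c = a[1:]` → c = [[5, 2], [7, 4]]
`a[0].append(703)` → a = [[2, 4, 703], [5, 2], [7, 4]]; b = [[2, 4, 703], [5, 2], [7, 4]]
`a.append([2, 8])` → a = [[2, 4, 703], [5, 2], [7, 4], [2, 8]]
`print(b[0])` → prints [2, 4, 703]
`print(len(b))` → prints 3
`print(c[0])` → prints [5, 2]

Answer:
[2, 4, 703]
3
[5, 2]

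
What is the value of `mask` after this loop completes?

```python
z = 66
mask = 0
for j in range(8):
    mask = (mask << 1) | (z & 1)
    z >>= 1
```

Reverse lowest 8 bits of 66
`mask` takes the values: 0 → 1 → 2 → 4 → 8 → 16 → 33 → 66

Answer: 66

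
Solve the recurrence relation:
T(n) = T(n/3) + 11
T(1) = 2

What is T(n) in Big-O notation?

Each step divides n by 3 and adds 11. After log_3(n) steps we reach T(1)=2. So T(n) = 11·log_3(n) + 2 = O(log n).

Answer: O(log n)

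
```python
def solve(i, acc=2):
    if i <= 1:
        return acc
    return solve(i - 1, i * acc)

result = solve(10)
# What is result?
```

Accumulator trace (n, acc): (10, 2) -> (9, 20) -> (8, 180) -> (7, 1440) -> (6, 10080) -> (5, 60480) -> (4, 302400) -> (3, 1209600) -> (2, 3628800) -> (1, 7257600) -> return 7257600

Answer: 7257600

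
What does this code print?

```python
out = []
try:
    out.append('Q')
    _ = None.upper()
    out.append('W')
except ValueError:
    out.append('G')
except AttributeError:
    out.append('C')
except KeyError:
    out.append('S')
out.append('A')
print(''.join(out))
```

Execution trace: 'Q' (try body) → 'C' (except AttributeError) → 'A' (after the try/except). Output: QCA

Answer: QCA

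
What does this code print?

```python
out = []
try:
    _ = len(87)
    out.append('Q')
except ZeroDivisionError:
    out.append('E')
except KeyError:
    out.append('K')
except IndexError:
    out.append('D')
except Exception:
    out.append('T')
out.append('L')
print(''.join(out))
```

Execution trace: 'T' (except Exception) → 'L' (after the try/except). Output: TL

Answer: TL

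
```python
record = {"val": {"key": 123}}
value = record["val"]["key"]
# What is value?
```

Trace:
`record = {"val": {"key": 123}}` → record = {'val': {'key': 123}}
`value = record["val"]["key"]` → value = 123
So value = 123

Answer: 123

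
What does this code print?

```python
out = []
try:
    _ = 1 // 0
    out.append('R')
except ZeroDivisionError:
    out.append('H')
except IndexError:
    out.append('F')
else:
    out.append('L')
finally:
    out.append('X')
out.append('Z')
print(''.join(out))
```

Execution trace: 'H' (except ZeroDivisionError) → 'X' (finally) → 'Z' (after the try/except). Output: HXZ

Answer: HXZ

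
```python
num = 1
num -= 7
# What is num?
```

Trace:
`num = 1` → num = 1
`num -= 7` → num = -6
So num = -6

Answer: -6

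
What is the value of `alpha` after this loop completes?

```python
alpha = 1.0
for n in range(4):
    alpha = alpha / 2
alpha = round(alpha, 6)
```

Halving LR 4 times: 1 / 2^4
`alpha` takes the values: 1.0 → 0.5 → 0.25 → 0.125 → 0.0625

Answer: 0.0625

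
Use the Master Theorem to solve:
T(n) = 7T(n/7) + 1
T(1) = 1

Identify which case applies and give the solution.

a=7, b=7, f(n)=1. log_7(7) = 1. Since c=0 < 1, Case 1 applies: T(n) = Θ(n^log_b(a)) = O(n).

Answer: O(n) - Case 1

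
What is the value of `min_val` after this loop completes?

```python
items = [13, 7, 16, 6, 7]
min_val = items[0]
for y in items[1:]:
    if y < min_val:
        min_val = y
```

Minimum of [13, 7, 16, 6, 7]
`min_val` takes the values: 13 → 7 → 6

Answer: 6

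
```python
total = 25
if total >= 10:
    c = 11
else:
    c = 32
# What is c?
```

Trace:
`total = 25` → total = 25
`if total >= 10: ...` → total >= 10 is True → c = 11
So c = 11

Answer: 11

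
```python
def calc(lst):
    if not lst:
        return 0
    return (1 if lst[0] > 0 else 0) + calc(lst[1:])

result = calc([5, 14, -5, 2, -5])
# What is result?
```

Count of positive elements in [5, 14, -5, 2, -5] = 3

Answer: 3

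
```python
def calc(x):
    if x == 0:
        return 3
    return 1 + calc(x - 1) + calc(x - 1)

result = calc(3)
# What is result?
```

calc(x) = 1 + 2·calc(x-1), calc(0)=3. Closed form: (3+1)·2^3 - 1 = 31.

Answer: 31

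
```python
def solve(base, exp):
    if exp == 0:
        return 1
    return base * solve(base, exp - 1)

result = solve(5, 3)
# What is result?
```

solve(5, 3) = 5 * 5 * 5 = 125

Answer: 125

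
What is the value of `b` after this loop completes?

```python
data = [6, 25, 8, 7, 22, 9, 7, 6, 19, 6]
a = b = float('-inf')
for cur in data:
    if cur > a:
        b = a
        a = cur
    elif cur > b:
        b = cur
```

Second largest (with repeats) in [6, 25, 8, 7, 22, 9, 7, 6, 19, 6]
`b` takes the values: -inf → 6 → 8 → 22

Answer: 22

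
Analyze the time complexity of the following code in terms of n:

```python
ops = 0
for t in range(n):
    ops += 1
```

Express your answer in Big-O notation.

Each loop level contributes: n. Multiplying the contributions gives O(n).

Answer: O(n)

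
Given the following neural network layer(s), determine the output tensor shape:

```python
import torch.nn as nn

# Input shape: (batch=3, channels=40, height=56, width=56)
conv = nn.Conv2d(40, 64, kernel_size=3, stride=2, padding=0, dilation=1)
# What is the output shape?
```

Input: (3, 40, 56, 56) -> Output: (3, 64, 27, 27)

Answer: (3, 64, 27, 27)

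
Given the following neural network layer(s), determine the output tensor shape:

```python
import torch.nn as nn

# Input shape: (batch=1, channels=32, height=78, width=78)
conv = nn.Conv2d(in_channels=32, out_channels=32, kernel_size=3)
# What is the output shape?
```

Input: (1, 32, 78, 78) -> Output: (1, 32, 76, 76)

Answer: (1, 32, 76, 76)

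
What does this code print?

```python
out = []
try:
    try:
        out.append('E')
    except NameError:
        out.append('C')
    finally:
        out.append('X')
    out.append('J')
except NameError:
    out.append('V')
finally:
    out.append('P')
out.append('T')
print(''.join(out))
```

Execution trace: 'E' (inner try body, no exception) → 'X' (inner finally) → 'J' (try body, no exception) → 'P' (finally) → 'T' (after the try/except). Output: EXJPT

Answer: EXJPT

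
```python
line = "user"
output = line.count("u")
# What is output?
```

Trace:
`line = "user"` → line = 'user'
`output = line.count("u")` → output = 1
So output = 1

Answer: 1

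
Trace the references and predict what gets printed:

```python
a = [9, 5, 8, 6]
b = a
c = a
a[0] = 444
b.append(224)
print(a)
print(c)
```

Key concept: multiple aliases.
Step by step:
`a = [9, 5, 8, 6]` → a = [9, 5, 8, 6]
`b = a` → b = [9, 5, 8, 6] (same object as a)
`c = a` → c = [9, 5, 8, 6] (same object as a, b)
`a[0] = 444` → a = [444, 5, 8, 6] (same object as b, c); b = [444, 5, 8, 6] (same object as a, c); c = [444, 5, 8, 6] (same object as a, b)
`b.append(224)` → a = [444, 5, 8, 6, 224] (same object as b, c); b = [444, 5, 8, 6, 224] (same object as a, c); c = [444, 5, 8, 6, 224] (same object as a, b)
`print(a)` → prints [444, 5, 8, 6, 224]
`print(c)` → prints [444, 5, 8, 6, 224]

Answer:
[444, 5, 8, 6, 224]
[444, 5, 8, 6, 224]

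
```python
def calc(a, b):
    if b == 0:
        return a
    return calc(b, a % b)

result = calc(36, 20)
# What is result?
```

calc(36, 20) -> calc(20, 16) -> calc(16, 4) -> calc(4, 0) -> 4

Answer: 4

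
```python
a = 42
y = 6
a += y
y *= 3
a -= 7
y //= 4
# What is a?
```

Trace:
`a = 42` → a = 42
`y = 6` → y = 6
`a += y` → a = 48
`y *= 3` → y = 18
`a -= 7` → a = 41
`y //= 4` → y = 4
So a = 41

Answer: 41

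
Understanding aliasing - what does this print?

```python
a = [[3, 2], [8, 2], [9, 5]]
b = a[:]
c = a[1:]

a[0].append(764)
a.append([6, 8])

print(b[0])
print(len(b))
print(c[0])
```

Key concept: slice with nested mutation.
Step by step:
`a = [[3, 2], [8, 2], [9, 5]]` → a = [[3, 2], [8, 2], [9, 5]]
`b = a[:]` → b = [[3, 2], [8, 2], [9, 5]]
`c = a[1:]` → c = [[8, 2], [9, 5]]
`a[0].append(764)` → a = [[3, 2, 764], [8, 2], [9, 5]]; b = [[3, 2, 764], [8, 2], [9, 5]]
`a.append([6, 8])` → a = [[3, 2, 764], [8, 2], [9, 5], [6, 8]]
`print(b[0])` → prints [3, 2, 764]
`print(len(b))` → prints 3
`print(c[0])` → prints [8, 2]

Answer:
[3, 2, 764]
3
[8, 2]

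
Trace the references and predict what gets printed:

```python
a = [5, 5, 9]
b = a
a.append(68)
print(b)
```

Key concept: basic list aliasing.
Step by step:
`a = [5, 5, 9]` → a = [5, 5, 9]
`b = a` → b = [5, 5, 9] (same object as a)
`a.append(68)` → a = [5, 5, 9, 68] (same object as b); b = [5, 5, 9, 68] (same object as a)
`print(b)` → prints [5, 5, 9, 68]

Answer: [5, 5, 9, 68]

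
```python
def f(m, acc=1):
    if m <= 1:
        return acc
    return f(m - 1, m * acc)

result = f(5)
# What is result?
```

Accumulator trace (n, acc): (5, 1) -> (4, 5) -> (3, 20) -> (2, 60) -> (1, 120) -> return 120

Answer: 120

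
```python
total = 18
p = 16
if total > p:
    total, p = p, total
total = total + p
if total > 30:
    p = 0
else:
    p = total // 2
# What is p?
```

Trace:
`total = 18` → total = 18
`p = 16` → p = 16
`if total > p: ...` → total > p is True → total = 16; p = 18
`total = total + p` → total = 34
`if total > 30: ...` → total > 30 is True → p = 0
So p = 0

Answer: 0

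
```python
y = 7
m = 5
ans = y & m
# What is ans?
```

Trace:
`y = 7` → y = 7
`m = 5` → m = 5
`ans = y & m` → ans = 5
So ans = 5

Answer: 5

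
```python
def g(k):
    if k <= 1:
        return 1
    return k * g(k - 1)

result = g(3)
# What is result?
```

g(3) = 3 * 2 * 1 = 6

Answer: 6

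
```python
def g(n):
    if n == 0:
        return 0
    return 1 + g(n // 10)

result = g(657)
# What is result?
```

Count of digits of 657: 3

Answer: 3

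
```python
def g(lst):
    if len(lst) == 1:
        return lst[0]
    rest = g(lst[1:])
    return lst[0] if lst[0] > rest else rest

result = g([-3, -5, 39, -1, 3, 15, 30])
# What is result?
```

Recursive max over [-3, -5, 39, -1, 3, 15, 30] = 39

Answer: 39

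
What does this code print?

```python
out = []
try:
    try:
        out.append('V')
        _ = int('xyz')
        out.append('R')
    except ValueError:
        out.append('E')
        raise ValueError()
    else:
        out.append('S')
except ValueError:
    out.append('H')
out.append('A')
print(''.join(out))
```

Execution trace: 'V' (inner try body) → 'E' (inner except ValueError) → 'H' (outer except ValueError) → 'A' (after the try/except). Output: VEHA

Answer: VEHA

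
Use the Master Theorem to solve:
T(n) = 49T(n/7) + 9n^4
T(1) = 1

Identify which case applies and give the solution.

a=49, b=7, f(n)=9n^4. log_7(49) = 2. Since c=4 > 2 and the regularity condition holds (49(n/7)^4 = (49/7^4)n^4 with 49/7^4 < 1), Case 3 applies: T(n) = Θ(f(n)) = O(n^4).

Answer: O(n^4) - Case 3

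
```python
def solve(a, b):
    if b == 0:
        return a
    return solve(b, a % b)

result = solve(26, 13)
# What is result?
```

solve(26, 13) -> solve(13, 0) -> 13

Answer: 13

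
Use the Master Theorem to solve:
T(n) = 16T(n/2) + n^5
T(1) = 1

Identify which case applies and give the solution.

a=16, b=2, f(n)=n^5. log_2(16) = 4. Since c=5 > 4 and the regularity condition holds (16(n/2)^5 = (16/2^5)n^5 with 16/2^5 < 1), Case 3 applies: T(n) = Θ(f(n)) = O(n^5).

Answer: O(n^5) - Case 3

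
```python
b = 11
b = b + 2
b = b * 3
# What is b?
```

Trace:
`b = 11` → b = 11
`b = b + 2` → b = 13
`b = b * 3` → b = 39
So b = 39

Answer: 39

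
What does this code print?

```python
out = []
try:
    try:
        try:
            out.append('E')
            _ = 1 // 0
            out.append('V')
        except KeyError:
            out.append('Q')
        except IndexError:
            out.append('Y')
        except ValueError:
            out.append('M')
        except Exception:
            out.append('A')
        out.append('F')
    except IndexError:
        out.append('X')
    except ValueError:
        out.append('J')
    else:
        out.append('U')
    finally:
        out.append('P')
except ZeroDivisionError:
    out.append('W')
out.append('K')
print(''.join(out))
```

Execution trace: 'E' (inner try body) → 'A' (inner except Exception) → 'F' (try body, no exception) → 'U' (else) → 'P' (finally) → 'K' (after the try/except). Output: EAFUPK

Answer: EAFUPK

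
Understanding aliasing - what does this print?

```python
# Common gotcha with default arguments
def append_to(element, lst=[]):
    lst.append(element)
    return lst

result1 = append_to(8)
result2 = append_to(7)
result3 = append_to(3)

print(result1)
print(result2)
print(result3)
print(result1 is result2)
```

Key concept: mutable default argument gotcha.
Step by step:
`result1 = append_to(8)` → result1 = [8]
`result2 = append_to(7)` → result1 = [8, 7] (same object as result2); result2 = [8, 7] (same object as result1)
`result3 = append_to(3)` → result1 = [8, 7, 3] (same object as result2, result3); result2 = [8, 7, 3] (same object as result1, result3); result3 = [8, 7, 3] (same object as result1, result2)
`print(result1)` → prints [8, 7, 3]
`print(result2)` → prints [8, 7, 3]
`print(result3)` → prints [8, 7, 3]
`print(result1 is result2)` → prints True

Answer:
[8, 7, 3]
[8, 7, 3]
[8, 7, 3]
True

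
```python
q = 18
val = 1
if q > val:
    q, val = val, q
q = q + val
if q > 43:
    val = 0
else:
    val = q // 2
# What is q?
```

Trace:
`q = 18` → q = 18
`val = 1` → val = 1
`if q > val: ...` → q > val is True → q = 1; val = 18
`q = q + val` → q = 19
`if q > 43: ...` → q > 43 is False, take else branch → val = 9
So q = 19

Answer: 19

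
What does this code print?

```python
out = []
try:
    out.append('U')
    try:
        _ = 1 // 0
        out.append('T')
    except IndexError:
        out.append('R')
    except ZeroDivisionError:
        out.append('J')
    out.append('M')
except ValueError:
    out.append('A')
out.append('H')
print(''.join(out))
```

Execution trace: 'U' (try body) → 'J' (inner except ZeroDivisionError) → 'M' (try body, no exception) → 'H' (after the try/except). Output: UJMH

Answer: UJMH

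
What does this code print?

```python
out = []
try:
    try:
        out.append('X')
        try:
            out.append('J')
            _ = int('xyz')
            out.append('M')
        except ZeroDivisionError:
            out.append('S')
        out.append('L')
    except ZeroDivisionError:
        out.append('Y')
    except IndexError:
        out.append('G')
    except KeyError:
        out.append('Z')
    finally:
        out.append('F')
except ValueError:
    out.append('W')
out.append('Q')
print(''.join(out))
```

Execution trace: 'X' (try body) → 'J' (inner try body) → 'F' (finally) → 'W' (outer except ValueError) → 'Q' (after the try/except). Output: XJFWQ

Answer: XJFWQ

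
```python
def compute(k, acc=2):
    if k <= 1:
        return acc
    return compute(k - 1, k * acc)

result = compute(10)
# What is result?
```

Accumulator trace (n, acc): (10, 2) -> (9, 20) -> (8, 180) -> (7, 1440) -> (6, 10080) -> (5, 60480) -> (4, 302400) -> (3, 1209600) -> (2, 3628800) -> (1, 7257600) -> return 7257600

Answer: 7257600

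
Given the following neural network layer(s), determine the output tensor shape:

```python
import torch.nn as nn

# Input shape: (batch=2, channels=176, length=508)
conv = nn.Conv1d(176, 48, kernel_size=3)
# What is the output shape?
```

Input: (2, 176, 508) -> Output: (2, 48, 506)

Answer: (2, 48, 506)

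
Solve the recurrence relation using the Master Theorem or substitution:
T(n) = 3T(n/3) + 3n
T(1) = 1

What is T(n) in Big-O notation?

By Master Theorem: a=3, b=3, f(n)=3n. Since log_3(3) = 1 and f(n) = Θ(n^1), Case 2 applies. T(n) = O(n log n).

Answer: O(n log n)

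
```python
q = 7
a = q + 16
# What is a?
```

Trace:
`q = 7` → q = 7
`a = q + 16` → a = 23
So a = 23

Answer: 23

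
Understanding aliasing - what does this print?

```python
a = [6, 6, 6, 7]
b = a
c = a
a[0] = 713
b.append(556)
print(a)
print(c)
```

Key concept: multiple aliases.
Step by step:
`a = [6, 6, 6, 7]` → a = [6, 6, 6, 7]
`b = a` → b = [6, 6, 6, 7] (same object as a)
`c = a` → c = [6, 6, 6, 7] (same object as a, b)
`a[0] = 713` → a = [713, 6, 6, 7] (same object as b, c); b = [713, 6, 6, 7] (same object as a, c); c = [713, 6, 6, 7] (same object as a, b)
`b.append(556)` → a = [713, 6, 6, 7, 556] (same object as b, c); b = [713, 6, 6, 7, 556] (same object as a, c); c = [713, 6, 6, 7, 556] (same object as a, b)
`print(a)` → prints [713, 6, 6, 7, 556]
`print(c)` → prints [713, 6, 6, 7, 556]

Answer:
[713, 6, 6, 7, 556]
[713, 6, 6, 7, 556]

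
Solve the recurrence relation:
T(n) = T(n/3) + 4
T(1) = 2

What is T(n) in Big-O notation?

Each step divides n by 3 and adds 4. After log_3(n) steps we reach T(1)=2. So T(n) = 4·log_3(n) + 2 = O(log n).

Answer: O(log n)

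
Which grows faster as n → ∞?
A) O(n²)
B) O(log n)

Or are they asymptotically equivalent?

O(n²) vs O(log n): Higher order terms dominate.

Answer: A) O(n²) grows faster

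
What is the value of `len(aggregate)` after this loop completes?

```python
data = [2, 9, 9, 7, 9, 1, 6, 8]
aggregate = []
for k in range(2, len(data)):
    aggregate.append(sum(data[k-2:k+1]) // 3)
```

Number of 3-element averages
`aggregate` takes the values: [] → [6] → [6, 8] → [6, 8, 8] → [6, 8, 8, 5] → [6, 8, 8, 5, 5] → [6, 8, 8, 5, 5, 5]
So `len(aggregate)` = 6

Answer: 6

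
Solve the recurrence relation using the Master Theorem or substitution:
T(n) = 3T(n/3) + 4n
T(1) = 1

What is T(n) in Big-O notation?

By Master Theorem: a=3, b=3, f(n)=4n. Since log_3(3) = 1 and f(n) = Θ(n^1), Case 2 applies. T(n) = O(n log n).

Answer: O(n log n)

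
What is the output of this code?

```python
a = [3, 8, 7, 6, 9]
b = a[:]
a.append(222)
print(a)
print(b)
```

Key concept: slice [:] creates copy.
Step by step:
`a = [3, 8, 7, 6, 9]` → a = [3, 8, 7, 6, 9]
`b = a[:]` → b = [3, 8, 7, 6, 9]
`a.append(222)` → a = [3, 8, 7, 6, 9, 222]
`print(a)` → prints [3, 8, 7, 6, 9, 222]
`print(b)` → prints [3, 8, 7, 6, 9]

Answer:
[3, 8, 7, 6, 9, 222]
[3, 8, 7, 6, 9]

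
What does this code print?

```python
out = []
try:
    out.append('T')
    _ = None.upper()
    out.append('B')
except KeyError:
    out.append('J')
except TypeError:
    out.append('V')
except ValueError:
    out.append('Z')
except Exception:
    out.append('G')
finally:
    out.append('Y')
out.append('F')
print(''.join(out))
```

Execution trace: 'T' (try body) → 'G' (except Exception) → 'Y' (finally) → 'F' (after the try/except). Output: TGYF

Answer: TGYF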